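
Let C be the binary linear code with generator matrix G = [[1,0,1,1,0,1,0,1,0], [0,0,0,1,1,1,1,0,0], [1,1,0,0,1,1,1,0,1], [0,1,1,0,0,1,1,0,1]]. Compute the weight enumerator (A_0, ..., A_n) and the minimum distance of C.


Weight distribution: A_0 = 1, A_2 = 1, A_3 = 1, A_4 = 3, A_5 = 6, A_6 = 3, A_7 = 1. Minimum distance d = 2.

Enumerate all 2^4 = 16 messages m ∈ F_2^4.
For each, compute codeword c = mG in F_2^9, then tally its weight.
  m = 0000 → c = 000000000, weight = 0.
  m = 1000 → c = 101101010, weight = 5.
  m = 0100 → c = 000111100, weight = 4.
  m = 1100 → c = 101010110, weight = 5.
  m = 0010 → c = 110011101, weight = 6.
  m = 1010 → c = 011110111, weight = 7.
  m = 0110 → c = 110100001, weight = 4.
  m = 1110 → c = 011001011, weight = 5.
  m = 0001 → c = 011001101, weight = 5.
  m = 1001 → c = 110100111, weight = 6.
  m = 0101 → c = 011110001, weight = 5.
  m = 1101 → c = 110011011, weight = 6.
  m = 0011 → c = 101010000, weight = 3.
  m = 1011 → c = 000111010, weight = 4.
  m = 0111 → c = 101101100, weight = 5.
  m = 1111 → c = 000000110, weight = 2.
Tally weights:
  weight 0: 1 codewords.
  weight 2: 1 codewords.
  weight 3: 1 codewords.
  weight 4: 3 codewords.
  weight 5: 6 codewords.
  weight 6: 3 codewords.
  weight 7: 1 codewords.
Minimum distance d = smallest w > 0 with A_w > 0 = 2.
Sanity: Σ A_w = 16 = 2^4 = 16 ✓.


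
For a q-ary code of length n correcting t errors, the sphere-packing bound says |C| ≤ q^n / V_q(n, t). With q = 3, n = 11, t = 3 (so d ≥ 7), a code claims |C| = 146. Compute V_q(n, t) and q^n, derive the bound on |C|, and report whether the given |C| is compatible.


V_q(n, t) = 1563, q^n = 177147, Hamming bound = 113, |C| = 146 > bound (violated).

Step 1: Compute V_q(n, t) = Σ_{j=0}^3 C(n, j) (q−1)^j.
  j = 0: C(11,0)·(2)^0 = 1·1 = 1.
  j = 1: C(11,1)·(2)^1 = 11·2 = 22.
  j = 2: C(11,2)·(2)^2 = 55·4 = 220.
  j = 3: C(11,3)·(2)^3 = 165·8 = 1320.
  V_q(n, t) = 1 + 22 + 220 + 1320 = 1563.
Step 2: q^n = 3^11 = 177147.
Step 3: Hamming bound ⌊q^n / V_q(n,t)⌋ = ⌊177147/1563⌋ = 113.
Step 4: Compare |C| = 146 to 113: violated.
The claimed |C| lies above the Hamming bound, so no 3-ary code of length 11 with d ≥ 7 can have 146 codewords.


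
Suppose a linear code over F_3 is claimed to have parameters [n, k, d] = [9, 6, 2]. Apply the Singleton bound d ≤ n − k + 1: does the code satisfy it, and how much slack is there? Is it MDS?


Singleton RHS = n − k + 1 = 4, slack = 2, bound satisfied, not MDS.

Singleton bound: d ≤ n − k + 1.
Here n = 9, k = 6, so n − k + 1 = 4.
Given d = 2, check d ≤ 4: YES.
Slack = (n − k + 1) − d = 2.
The code is NOT MDS (slack = 2 > 0).
Description: the claimed parameters are [9, 6, 2]_3; such a code would be non-MDS.


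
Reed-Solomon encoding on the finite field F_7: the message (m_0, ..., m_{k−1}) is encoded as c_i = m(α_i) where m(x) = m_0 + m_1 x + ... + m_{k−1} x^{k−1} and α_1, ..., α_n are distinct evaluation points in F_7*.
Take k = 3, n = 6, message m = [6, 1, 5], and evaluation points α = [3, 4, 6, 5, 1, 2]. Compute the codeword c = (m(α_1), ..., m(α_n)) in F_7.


c = [5, 6, 3, 3, 5, 0]

Message polynomial: m(x) = 6 + 1·x + 5·x^2 (mod 7).
For each evaluation point α_i, compute m(α_i) mod 7:
  α_1 = 3: Horner steps 5 → 2 → 5, so m(3) = 5.
  α_2 = 4: Horner steps 5 → 0 → 6, so m(4) = 6.
  α_3 = 6: Horner steps 5 → 3 → 3, so m(6) = 3.
  α_4 = 5: Horner steps 5 → 5 → 3, so m(5) = 3.
  α_5 = 1: Horner steps 5 → 6 → 5, so m(1) = 5.
  α_6 = 2: Horner steps 5 → 4 → 0, so m(2) = 0.
Codeword c = [5, 6, 3, 3, 5, 0] ∈ F_7^6.


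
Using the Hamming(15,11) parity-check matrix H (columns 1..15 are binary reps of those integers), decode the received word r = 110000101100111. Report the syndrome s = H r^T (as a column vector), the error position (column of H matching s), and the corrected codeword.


s = (1, 0, 1, 1)^T, error position = 11, corrected codeword c = 110000101110111

Compute s = H r^T mod 2 one row at a time:
  s_1 = 0 + 1 + 1 + 0 + 0 + 1 + 1 + 1 = 5 ≡ 1 (mod 2).
  s_2 = 0 + 0 + 0 + 1 + 0 + 1 + 1 + 1 = 4 ≡ 0 (mod 2).
  s_3 = 1 + 0 + 0 + 1 + 1 + 0 + 1 + 1 = 5 ≡ 1 (mod 2).
  s_4 = 1 + 0 + 0 + 1 + 1 + 0 + 1 + 1 = 5 ≡ 1 (mod 2).
s = (1, 0, 1, 1)^T — this equals column 11 of H (binary 1011), so error is at position 11.
Correct: flip bit 11 of r = 110000101100111 to get c = 110000101110111.


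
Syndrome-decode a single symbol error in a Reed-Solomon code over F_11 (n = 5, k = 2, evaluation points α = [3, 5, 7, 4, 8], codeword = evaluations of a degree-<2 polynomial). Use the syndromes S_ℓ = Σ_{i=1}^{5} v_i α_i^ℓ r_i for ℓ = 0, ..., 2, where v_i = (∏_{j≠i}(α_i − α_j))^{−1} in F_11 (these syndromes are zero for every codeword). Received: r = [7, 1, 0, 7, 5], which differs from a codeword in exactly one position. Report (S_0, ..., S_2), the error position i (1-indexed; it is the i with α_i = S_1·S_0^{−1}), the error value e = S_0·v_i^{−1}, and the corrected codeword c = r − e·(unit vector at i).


S = (7, 10, 8), error at position 1, error magnitude e = 5, c = [2, 1, 0, 7, 5].

Step 1: column multipliers v_i = (∏_{j≠i}(α_i − α_j))^{−1} mod 11.
  i = 1 (α = 3): (3−5)(3−7)(3−4)(3−8) = (−2)·(−4)·(−1)·(−5) = 40 ≡ 7, so v_1 = 7^{−1} = 8 (mod 11).
  i = 2 (α = 5): (5−3)(5−7)(5−4)(5−8) = 2·(−2)·1·(−3) = 12 ≡ 1, so v_2 = 1^{−1} = 1 (mod 11).
  i = 3 (α = 7): (7−3)(7−5)(7−4)(7−8) = 4·2·3·(−1) = −24 ≡ 9, so v_3 = 9^{−1} = 5 (mod 11).
  i = 4 (α = 4): (4−3)(4−5)(4−7)(4−8) = 1·(−1)·(−3)·(−4) = −12 ≡ 10, so v_4 = 10^{−1} = 10 (mod 11).
  i = 5 (α = 8): (8−3)(8−5)(8−7)(8−4) = 5·3·1·4 = 60 ≡ 5, so v_5 = 5^{−1} = 9 (mod 11).
  v = [8, 1, 5, 10, 9].
Step 2: syndromes of r = [7, 1, 0, 7, 5] (all sums mod 11).
  S_0 = Σ v_i r_i = 8·7 + 1·1 + 5·0 + 10·7 + 9·5 = 172 ≡ 7.
  S_1 = Σ v_i α_i r_i = 8·3·7 + 1·5·1 + 5·7·0 + 10·4·7 + 9·8·5 = 813 ≡ 10.
  α_i^2 mod 11 = [9, 3, 5, 5, 9].
  S_2 = Σ v_i α_i^2 r_i = 8·9·7 + 1·3·1 + 5·5·0 + 10·5·7 + 9·9·5 = 1262 ≡ 8.
  S = (7, 10, 8) ≠ 0, so r is not a codeword (an error is present).
Step 3: locate the error. For a single error e at position i, S_ℓ = v_i·e·α_i^ℓ, so α_err = S_1/S_0.
  S_0^{−1} = 7^{−1} = 8 (mod 11), so α_err = 10·8 = 80 ≡ 3 = α_1. Error position i = 1.
  Consistency check: S_2/S_1 = 8·10 = 80 ≡ 3 = α_err ✓ (single-error assumption holds).
Step 4: error magnitude e = S_0/v_1 = S_0·∏_{j≠1}(α_1 − α_j) = 7·7 = 49 ≡ 5 (mod 11).
Step 5: correct position 1: c_1 = r_1 − e = 7 − 5 ≡ 2 (mod 11). Hence c = [2, 1, 0, 7, 5].
  Check: interpolating c through the α_i gives m(x) = 9 + 5·x (degree < 2) with m(α_i) = c_i for every i, so c is indeed a codeword.


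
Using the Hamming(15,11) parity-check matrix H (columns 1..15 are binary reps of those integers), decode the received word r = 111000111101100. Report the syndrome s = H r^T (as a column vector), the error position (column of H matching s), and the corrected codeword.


s = (1, 1, 0, 1)^T, error position = 13, corrected codeword c = 111000111101000

Compute s = H r^T mod 2 one row at a time:
  s_1 = 1 + 1 + 1 + 0 + 1 + 1 + 0 + 0 = 5 ≡ 1 (mod 2).
  s_2 = 0 + 0 + 0 + 1 + 1 + 1 + 0 + 0 = 3 ≡ 1 (mod 2).
  s_3 = 1 + 1 + 0 + 1 + 1 + 0 + 0 + 0 = 4 ≡ 0 (mod 2).
  s_4 = 1 + 1 + 0 + 1 + 1 + 0 + 1 + 0 = 5 ≡ 1 (mod 2).
s = (1, 1, 0, 1)^T — this equals column 13 of H (binary 1101), so error is at position 13.
Correct: flip bit 13 of r = 111000111101100 to get c = 111000111101000.


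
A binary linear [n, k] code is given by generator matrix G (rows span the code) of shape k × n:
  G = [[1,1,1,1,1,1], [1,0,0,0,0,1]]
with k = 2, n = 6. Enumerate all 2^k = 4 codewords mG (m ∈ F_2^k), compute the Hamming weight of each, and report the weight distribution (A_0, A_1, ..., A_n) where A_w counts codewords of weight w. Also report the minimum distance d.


Weight distribution: A_0 = 1, A_2 = 1, A_4 = 1, A_6 = 1. Minimum distance d = 2.

Enumerate all 2^2 = 4 messages m ∈ F_2^2.
For each, compute codeword c = mG in F_2^6, then tally its weight.
  m = 00 → c = 000000, weight = 0.
  m = 10 → c = 111111, weight = 6.
  m = 01 → c = 100001, weight = 2.
  m = 11 → c = 011110, weight = 4.
Tally weights:
  weight 0: 1 codewords.
  weight 2: 1 codewords.
  weight 4: 1 codewords.
  weight 6: 1 codewords.
Minimum distance d = smallest w > 0 with A_w > 0 = 2.
Sanity: Σ A_w = 4 = 2^2 = 4 ✓.


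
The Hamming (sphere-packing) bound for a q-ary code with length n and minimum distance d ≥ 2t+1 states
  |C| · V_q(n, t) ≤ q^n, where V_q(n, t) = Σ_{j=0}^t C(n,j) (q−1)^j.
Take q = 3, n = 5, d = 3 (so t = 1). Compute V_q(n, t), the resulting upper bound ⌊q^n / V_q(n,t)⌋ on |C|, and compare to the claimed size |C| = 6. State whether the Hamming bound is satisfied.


V_q(n, t) = 11, q^n = 243, Hamming bound = 22, |C| = 6 ≤ bound (satisfied).

Step 1: Compute V_q(n, t) = Σ_{j=0}^1 C(n, j) (q−1)^j.
  j = 0: C(5,0)·(2)^0 = 1·1 = 1.
  j = 1: C(5,1)·(2)^1 = 5·2 = 10.
  V_q(n, t) = 1 + 10 = 11.
Step 2: q^n = 3^5 = 243.
Step 3: Hamming bound ⌊q^n / V_q(n,t)⌋ = ⌊243/11⌋ = 22.
Step 4: Compare |C| = 6 to 22: satisfied.
The claimed |C| lies below the Hamming bound.


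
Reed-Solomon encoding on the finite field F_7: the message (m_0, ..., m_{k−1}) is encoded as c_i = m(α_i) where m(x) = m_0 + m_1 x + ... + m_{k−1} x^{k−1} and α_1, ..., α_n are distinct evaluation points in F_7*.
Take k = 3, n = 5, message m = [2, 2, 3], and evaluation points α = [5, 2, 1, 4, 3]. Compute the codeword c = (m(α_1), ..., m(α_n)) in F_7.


c = [3, 4, 0, 2, 0]

Message polynomial: m(x) = 2 + 2·x + 3·x^2 (mod 7).
For each evaluation point α_i, compute m(α_i) mod 7:
  α_1 = 5: Horner steps 3 → 3 → 3, so m(5) = 3.
  α_2 = 2: Horner steps 3 → 1 → 4, so m(2) = 4.
  α_3 = 1: Horner steps 3 → 5 → 0, so m(1) = 0.
  α_4 = 4: Horner steps 3 → 0 → 2, so m(4) = 2.
  α_5 = 3: Horner steps 3 → 4 → 0, so m(3) = 0.
Codeword c = [3, 4, 0, 2, 0] ∈ F_7^5.


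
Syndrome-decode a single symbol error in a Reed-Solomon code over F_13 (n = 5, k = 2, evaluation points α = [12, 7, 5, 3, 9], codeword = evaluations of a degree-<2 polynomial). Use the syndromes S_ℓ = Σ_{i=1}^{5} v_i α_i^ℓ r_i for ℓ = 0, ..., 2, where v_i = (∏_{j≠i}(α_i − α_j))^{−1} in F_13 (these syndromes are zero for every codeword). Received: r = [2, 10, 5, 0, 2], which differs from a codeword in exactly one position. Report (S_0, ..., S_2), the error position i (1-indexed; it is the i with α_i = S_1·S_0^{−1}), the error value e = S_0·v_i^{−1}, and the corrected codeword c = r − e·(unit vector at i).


S = (10, 3, 10), error at position 1, error magnitude e = 12, c = [3, 10, 5, 0, 2].

Step 1: column multipliers v_i = (∏_{j≠i}(α_i − α_j))^{−1} mod 13.
  i = 1 (α = 12): (12−7)(12−5)(12−3)(12−9) = 5·7·9·3 = 945 ≡ 9, so v_1 = 9^{−1} = 3 (mod 13).
  i = 2 (α = 7): (7−12)(7−5)(7−3)(7−9) = (−5)·2·4·(−2) = 80 ≡ 2, so v_2 = 2^{−1} = 7 (mod 13).
  i = 3 (α = 5): (5−12)(5−7)(5−3)(5−9) = (−7)·(−2)·2·(−4) = −112 ≡ 5, so v_3 = 5^{−1} = 8 (mod 13).
  i = 4 (α = 3): (3−12)(3−7)(3−5)(3−9) = (−9)·(−4)·(−2)·(−6) = 432 ≡ 3, so v_4 = 3^{−1} = 9 (mod 13).
  i = 5 (α = 9): (9−12)(9−7)(9−5)(9−3) = (−3)·2·4·6 = −144 ≡ 12, so v_5 = 12^{−1} = 12 (mod 13).
  v = [3, 7, 8, 9, 12].
Step 2: syndromes of r = [2, 10, 5, 0, 2] (all sums mod 13).
  S_0 = Σ v_i r_i = 3·2 + 7·10 + 8·5 + 9·0 + 12·2 = 140 ≡ 10.
  S_1 = Σ v_i α_i r_i = 3·12·2 + 7·7·10 + 8·5·5 + 9·3·0 + 12·9·2 = 978 ≡ 3.
  α_i^2 mod 13 = [1, 10, 12, 9, 3].
  S_2 = Σ v_i α_i^2 r_i = 3·1·2 + 7·10·10 + 8·12·5 + 9·9·0 + 12·3·2 = 1258 ≡ 10.
  S = (10, 3, 10) ≠ 0, so r is not a codeword (an error is present).
Step 3: locate the error. For a single error e at position i, S_ℓ = v_i·e·α_i^ℓ, so α_err = S_1/S_0.
  S_0^{−1} = 10^{−1} = 4 (mod 13), so α_err = 3·4 = 12 ≡ 12 = α_1. Error position i = 1.
  Consistency check: S_2/S_1 = 10·9 = 90 ≡ 12 = α_err ✓ (single-error assumption holds).
Step 4: error magnitude e = S_0/v_1 = S_0·∏_{j≠1}(α_1 − α_j) = 10·9 = 90 ≡ 12 (mod 13).
Step 5: correct position 1: c_1 = r_1 − e = 2 − 12 ≡ 3 (mod 13). Hence c = [3, 10, 5, 0, 2].
  Check: interpolating c through the α_i gives m(x) = 12 + 9·x (degree < 2) with m(α_i) = c_i for every i, so c is indeed a codeword.


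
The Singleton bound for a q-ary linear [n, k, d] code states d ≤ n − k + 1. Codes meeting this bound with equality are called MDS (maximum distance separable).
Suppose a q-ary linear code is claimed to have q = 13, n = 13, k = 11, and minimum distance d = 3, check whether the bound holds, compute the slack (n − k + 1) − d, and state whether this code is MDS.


Singleton RHS = n − k + 1 = 3, slack = 0, bound satisfied, MDS.

Singleton bound: d ≤ n − k + 1.
Here n = 13, k = 11, so n − k + 1 = 3.
Given d = 3, check d ≤ 3: YES.
Slack = (n − k + 1) − d = 0.
The code is MDS (slack = 0).
Description: the claimed parameters are [13, 11, 3]_13; such a code would be MDS (meets Singleton bound).


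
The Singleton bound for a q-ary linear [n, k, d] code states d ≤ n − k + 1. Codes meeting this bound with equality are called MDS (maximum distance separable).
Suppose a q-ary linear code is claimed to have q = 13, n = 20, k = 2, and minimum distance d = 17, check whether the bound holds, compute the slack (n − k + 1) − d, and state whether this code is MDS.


Singleton RHS = n − k + 1 = 19, slack = 2, bound satisfied, not MDS.

Singleton bound: d ≤ n − k + 1.
Here n = 20, k = 2, so n − k + 1 = 19.
Given d = 17, check d ≤ 19: YES.
Slack = (n − k + 1) − d = 2.
The code is NOT MDS (slack = 2 > 0).
Description: the claimed parameters are [20, 2, 17]_13; such a code would be non-MDS.


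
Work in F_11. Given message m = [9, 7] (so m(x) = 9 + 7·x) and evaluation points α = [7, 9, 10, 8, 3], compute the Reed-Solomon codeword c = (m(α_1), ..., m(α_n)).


c = [3, 6, 2, 10, 8]

Message polynomial: m(x) = 9 + 7·x (mod 11).
For each evaluation point α_i, compute m(α_i) mod 11:
  α_1 = 7: Horner steps 7 → 3, so m(7) = 3.
  α_2 = 9: Horner steps 7 → 6, so m(9) = 6.
  α_3 = 10: Horner steps 7 → 2, so m(10) = 2.
  α_4 = 8: Horner steps 7 → 10, so m(8) = 10.
  α_5 = 3: Horner steps 7 → 8, so m(3) = 8.
Codeword c = [3, 6, 2, 10, 8] ∈ F_11^5.


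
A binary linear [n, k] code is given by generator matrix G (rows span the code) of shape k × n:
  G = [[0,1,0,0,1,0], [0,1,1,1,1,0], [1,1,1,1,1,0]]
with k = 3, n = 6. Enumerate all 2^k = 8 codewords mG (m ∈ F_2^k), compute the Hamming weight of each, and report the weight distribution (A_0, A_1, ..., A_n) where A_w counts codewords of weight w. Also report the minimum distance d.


Weight distribution: A_0 = 1, A_1 = 1, A_2 = 2, A_3 = 2, A_4 = 1, A_5 = 1. Minimum distance d = 1.

Enumerate all 2^3 = 8 messages m ∈ F_2^3.
For each, compute codeword c = mG in F_2^6, then tally its weight.
  m = 000 → c = 000000, weight = 0.
  m = 100 → c = 010010, weight = 2.
  m = 010 → c = 011110, weight = 4.
  m = 110 → c = 001100, weight = 2.
  m = 001 → c = 111110, weight = 5.
  m = 101 → c = 101100, weight = 3.
  m = 011 → c = 100000, weight = 1.
  m = 111 → c = 110010, weight = 3.
Tally weights:
  weight 0: 1 codewords.
  weight 1: 1 codewords.
  weight 2: 2 codewords.
  weight 3: 2 codewords.
  weight 4: 1 codewords.
  weight 5: 1 codewords.
Minimum distance d = smallest w > 0 with A_w > 0 = 1.
Sanity: Σ A_w = 8 = 2^3 = 8 ✓.


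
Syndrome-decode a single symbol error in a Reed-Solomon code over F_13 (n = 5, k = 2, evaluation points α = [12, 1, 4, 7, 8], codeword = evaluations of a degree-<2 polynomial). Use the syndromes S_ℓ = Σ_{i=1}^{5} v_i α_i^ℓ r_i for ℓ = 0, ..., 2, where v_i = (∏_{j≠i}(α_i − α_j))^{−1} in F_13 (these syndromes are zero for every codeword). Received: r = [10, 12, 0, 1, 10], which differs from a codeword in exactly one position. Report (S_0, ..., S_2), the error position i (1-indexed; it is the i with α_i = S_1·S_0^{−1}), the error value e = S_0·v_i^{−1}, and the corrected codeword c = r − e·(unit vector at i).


S = (11, 2, 11), error at position 1, error magnitude e = 3, c = [7, 12, 0, 1, 10].

Step 1: column multipliers v_i = (∏_{j≠i}(α_i − α_j))^{−1} mod 13.
  i = 1 (α = 12): (12−1)(12−4)(12−7)(12−8) = 11·8·5·4 = 1760 ≡ 5, so v_1 = 5^{−1} = 8 (mod 13).
  i = 2 (α = 1): (1−12)(1−4)(1−7)(1−8) = (−11)·(−3)·(−6)·(−7) = 1386 ≡ 8, so v_2 = 8^{−1} = 5 (mod 13).
  i = 3 (α = 4): (4−12)(4−1)(4−7)(4−8) = (−8)·3·(−3)·(−4) = −288 ≡ 11, so v_3 = 11^{−1} = 6 (mod 13).
  i = 4 (α = 7): (7−12)(7−1)(7−4)(7−8) = (−5)·6·3·(−1) = 90 ≡ 12, so v_4 = 12^{−1} = 12 (mod 13).
  i = 5 (α = 8): (8−12)(8−1)(8−4)(8−7) = (−4)·7·4·1 = −112 ≡ 5, so v_5 = 5^{−1} = 8 (mod 13).
  v = [8, 5, 6, 12, 8].
Step 2: syndromes of r = [10, 12, 0, 1, 10] (all sums mod 13).
  S_0 = Σ v_i r_i = 8·10 + 5·12 + 6·0 + 12·1 + 8·10 = 232 ≡ 11.
  S_1 = Σ v_i α_i r_i = 8·12·10 + 5·1·12 + 6·4·0 + 12·7·1 + 8·8·10 = 1744 ≡ 2.
  α_i^2 mod 13 = [1, 1, 3, 10, 12].
  S_2 = Σ v_i α_i^2 r_i = 8·1·10 + 5·1·12 + 6·3·0 + 12·10·1 + 8·12·10 = 1220 ≡ 11.
  S = (11, 2, 11) ≠ 0, so r is not a codeword (an error is present).
Step 3: locate the error. For a single error e at position i, S_ℓ = v_i·e·α_i^ℓ, so α_err = S_1/S_0.
  S_0^{−1} = 11^{−1} = 6 (mod 13), so α_err = 2·6 = 12 ≡ 12 = α_1. Error position i = 1.
  Consistency check: S_2/S_1 = 11·7 = 77 ≡ 12 = α_err ✓ (single-error assumption holds).
Step 4: error magnitude e = S_0/v_1 = S_0·∏_{j≠1}(α_1 − α_j) = 11·5 = 55 ≡ 3 (mod 13).
Step 5: correct position 1: c_1 = r_1 − e = 10 − 3 ≡ 7 (mod 13). Hence c = [7, 12, 0, 1, 10].
  Check: interpolating c through the α_i gives m(x) = 3 + 9·x (degree < 2) with m(α_i) = c_i for every i, so c is indeed a codeword.


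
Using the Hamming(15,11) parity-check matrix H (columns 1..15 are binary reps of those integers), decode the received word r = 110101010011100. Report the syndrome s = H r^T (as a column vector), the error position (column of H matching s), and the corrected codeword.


s = (0, 0, 1, 1)^T, error position = 3, corrected codeword c = 111101010011100

Compute s = H r^T mod 2 one row at a time:
  s_1 = 1 + 0 + 0 + 1 + 1 + 1 + 0 + 0 = 4 ≡ 0 (mod 2).
  s_2 = 1 + 0 + 1 + 0 + 1 + 1 + 0 + 0 = 4 ≡ 0 (mod 2).
  s_3 = 1 + 0 + 1 + 0 + 0 + 1 + 0 + 0 = 3 ≡ 1 (mod 2).
  s_4 = 1 + 0 + 0 + 0 + 0 + 1 + 1 + 0 = 3 ≡ 1 (mod 2).
s = (0, 0, 1, 1)^T — this equals column 3 of H (binary 0011), so error is at position 3.
Correct: flip bit 3 of r = 110101010011100 to get c = 111101010011100.


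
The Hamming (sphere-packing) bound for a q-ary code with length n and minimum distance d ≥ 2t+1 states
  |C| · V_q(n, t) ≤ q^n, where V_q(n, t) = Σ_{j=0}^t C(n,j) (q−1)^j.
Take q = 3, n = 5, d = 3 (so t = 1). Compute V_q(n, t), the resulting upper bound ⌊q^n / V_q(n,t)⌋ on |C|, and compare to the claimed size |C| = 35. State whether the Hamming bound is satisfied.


V_q(n, t) = 11, q^n = 243, Hamming bound = 22, |C| = 35 > bound (violated).

Step 1: Compute V_q(n, t) = Σ_{j=0}^1 C(n, j) (q−1)^j.
  j = 0: C(5,0)·(2)^0 = 1·1 = 1.
  j = 1: C(5,1)·(2)^1 = 5·2 = 10.
  V_q(n, t) = 1 + 10 = 11.
Step 2: q^n = 3^5 = 243.
Step 3: Hamming bound ⌊q^n / V_q(n,t)⌋ = ⌊243/11⌋ = 22.
Step 4: Compare |C| = 35 to 22: violated.
The claimed |C| lies above the Hamming bound, so no 3-ary code of length 5 with d ≥ 3 can have 35 codewords.


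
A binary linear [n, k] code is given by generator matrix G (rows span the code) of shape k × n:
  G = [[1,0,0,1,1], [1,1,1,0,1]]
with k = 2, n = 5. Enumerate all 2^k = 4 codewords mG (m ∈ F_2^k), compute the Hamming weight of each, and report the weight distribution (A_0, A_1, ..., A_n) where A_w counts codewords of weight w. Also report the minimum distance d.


Weight distribution: A_0 = 1, A_3 = 2, A_4 = 1. Minimum distance d = 3.

Enumerate all 2^2 = 4 messages m ∈ F_2^2.
For each, compute codeword c = mG in F_2^5, then tally its weight.
  m = 00 → c = 00000, weight = 0.
  m = 10 → c = 10011, weight = 3.
  m = 01 → c = 11101, weight = 4.
  m = 11 → c = 01110, weight = 3.
Tally weights:
  weight 0: 1 codewords.
  weight 3: 2 codewords.
  weight 4: 1 codewords.
Minimum distance d = smallest w > 0 with A_w > 0 = 3.
Sanity: Σ A_w = 4 = 2^2 = 4 ✓.


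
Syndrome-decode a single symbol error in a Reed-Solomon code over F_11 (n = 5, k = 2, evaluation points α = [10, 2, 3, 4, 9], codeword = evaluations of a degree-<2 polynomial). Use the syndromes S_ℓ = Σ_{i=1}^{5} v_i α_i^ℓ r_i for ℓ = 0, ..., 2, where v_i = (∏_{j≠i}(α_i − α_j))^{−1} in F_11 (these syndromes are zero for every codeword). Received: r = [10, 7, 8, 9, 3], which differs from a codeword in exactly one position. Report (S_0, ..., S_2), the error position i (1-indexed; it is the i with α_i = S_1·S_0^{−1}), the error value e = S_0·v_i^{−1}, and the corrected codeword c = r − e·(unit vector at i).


S = (1, 10, 1), error at position 1, error magnitude e = 6, c = [4, 7, 8, 9, 3].

Step 1: column multipliers v_i = (∏_{j≠i}(α_i − α_j))^{−1} mod 11.
  i = 1 (α = 10): (10−2)(10−3)(10−4)(10−9) = 8·7·6·1 = 336 ≡ 6, so v_1 = 6^{−1} = 2 (mod 11).
  i = 2 (α = 2): (2−10)(2−3)(2−4)(2−9) = (−8)·(−1)·(−2)·(−7) = 112 ≡ 2, so v_2 = 2^{−1} = 6 (mod 11).
  i = 3 (α = 3): (3−10)(3−2)(3−4)(3−9) = (−7)·1·(−1)·(−6) = −42 ≡ 2, so v_3 = 2^{−1} = 6 (mod 11).
  i = 4 (α = 4): (4−10)(4−2)(4−3)(4−9) = (−6)·2·1·(−5) = 60 ≡ 5, so v_4 = 5^{−1} = 9 (mod 11).
  i = 5 (α = 9): (9−10)(9−2)(9−3)(9−4) = (−1)·7·6·5 = −210 ≡ 10, so v_5 = 10^{−1} = 10 (mod 11).
  v = [2, 6, 6, 9, 10].
Step 2: syndromes of r = [10, 7, 8, 9, 3] (all sums mod 11).
  S_0 = Σ v_i r_i = 2·10 + 6·7 + 6·8 + 9·9 + 10·3 = 221 ≡ 1.
  S_1 = Σ v_i α_i r_i = 2·10·10 + 6·2·7 + 6·3·8 + 9·4·9 + 10·9·3 = 1022 ≡ 10.
  α_i^2 mod 11 = [1, 4, 9, 5, 4].
  S_2 = Σ v_i α_i^2 r_i = 2·1·10 + 6·4·7 + 6·9·8 + 9·5·9 + 10·4·3 = 1145 ≡ 1.
  S = (1, 10, 1) ≠ 0, so r is not a codeword (an error is present).
Step 3: locate the error. For a single error e at position i, S_ℓ = v_i·e·α_i^ℓ, so α_err = S_1/S_0.
  S_0^{−1} = 1^{−1} = 1 (mod 11), so α_err = 10·1 = 10 ≡ 10 = α_1. Error position i = 1.
  Consistency check: S_2/S_1 = 1·10 = 10 ≡ 10 = α_err ✓ (single-error assumption holds).
Step 4: error magnitude e = S_0/v_1 = S_0·∏_{j≠1}(α_1 − α_j) = 1·6 = 6 ≡ 6 (mod 11).
Step 5: correct position 1: c_1 = r_1 − e = 10 − 6 ≡ 4 (mod 11). Hence c = [4, 7, 8, 9, 3].
  Check: interpolating c through the α_i gives m(x) = 5 + 1·x (degree < 2) with m(α_i) = c_i for every i, so c is indeed a codeword.


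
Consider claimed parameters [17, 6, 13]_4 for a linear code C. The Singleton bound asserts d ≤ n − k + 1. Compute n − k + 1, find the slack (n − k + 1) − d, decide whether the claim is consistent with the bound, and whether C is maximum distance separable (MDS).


Singleton RHS = n − k + 1 = 12, slack = -1, bound violated (no such code; not MDS).

Singleton bound: d ≤ n − k + 1.
Here n = 17, k = 6, so n − k + 1 = 12.
Given d = 13, check d ≤ 12: NO.
Slack = (n − k + 1) − d = -1.
The slack is negative: d = 13 exceeds n − k + 1 = 12 by 1, so the Singleton bound is violated and no linear [17, 6, 13]_4 code can exist. In particular it is not MDS (MDS requires d = n − k + 1 exactly).
Description: the claimed parameters are [17, 6, 13]_4; such a code would be impossible (violates the Singleton bound).


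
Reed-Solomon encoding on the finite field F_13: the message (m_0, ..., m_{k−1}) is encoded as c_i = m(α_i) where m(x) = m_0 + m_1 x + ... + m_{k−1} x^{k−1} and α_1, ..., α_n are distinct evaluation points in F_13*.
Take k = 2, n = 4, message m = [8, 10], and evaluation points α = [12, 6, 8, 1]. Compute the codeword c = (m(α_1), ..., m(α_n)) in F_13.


c = [11, 3, 10, 5]

Message polynomial: m(x) = 8 + 10·x (mod 13).
For each evaluation point α_i, compute m(α_i) mod 13:
  α_1 = 12: Horner steps 10 → 11, so m(12) = 11.
  α_2 = 6: Horner steps 10 → 3, so m(6) = 3.
  α_3 = 8: Horner steps 10 → 10, so m(8) = 10.
  α_4 = 1: Horner steps 10 → 5, so m(1) = 5.
Codeword c = [11, 3, 10, 5] ∈ F_13^4.


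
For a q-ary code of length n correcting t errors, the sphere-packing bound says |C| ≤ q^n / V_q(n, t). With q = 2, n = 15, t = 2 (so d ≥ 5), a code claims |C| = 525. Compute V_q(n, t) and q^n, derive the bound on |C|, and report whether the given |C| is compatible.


V_q(n, t) = 121, q^n = 32768, Hamming bound = 270, |C| = 525 > bound (violated).

Step 1: Compute V_q(n, t) = Σ_{j=0}^2 C(n, j) (q−1)^j.
  j = 0: C(15,0)·(1)^0 = 1·1 = 1.
  j = 1: C(15,1)·(1)^1 = 15·1 = 15.
  j = 2: C(15,2)·(1)^2 = 105·1 = 105.
  V_q(n, t) = 1 + 15 + 105 = 121.
Step 2: q^n = 2^15 = 32768.
Step 3: Hamming bound ⌊q^n / V_q(n,t)⌋ = ⌊32768/121⌋ = 270.
Step 4: Compare |C| = 525 to 270: violated.
The claimed |C| lies above the Hamming bound, so no 2-ary code of length 15 with d ≥ 5 can have 525 codewords.


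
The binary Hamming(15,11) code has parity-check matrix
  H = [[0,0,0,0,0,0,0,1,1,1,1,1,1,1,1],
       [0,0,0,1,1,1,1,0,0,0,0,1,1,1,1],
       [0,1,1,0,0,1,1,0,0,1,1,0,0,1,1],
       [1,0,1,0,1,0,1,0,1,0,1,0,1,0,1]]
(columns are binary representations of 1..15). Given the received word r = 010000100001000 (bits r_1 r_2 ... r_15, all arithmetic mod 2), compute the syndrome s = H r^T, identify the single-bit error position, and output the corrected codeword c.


s = (1, 0, 0, 1)^T, error position = 9, corrected codeword c = 010000101001000

Compute s = H r^T mod 2 one row at a time:
  s_1 = 0 + 0 + 0 + 0 + 1 + 0 + 0 + 0 = 1 ≡ 1 (mod 2).
  s_2 = 0 + 0 + 0 + 1 + 1 + 0 + 0 + 0 = 2 ≡ 0 (mod 2).
  s_3 = 1 + 0 + 0 + 1 + 0 + 0 + 0 + 0 = 2 ≡ 0 (mod 2).
  s_4 = 0 + 0 + 0 + 1 + 0 + 0 + 0 + 0 = 1 ≡ 1 (mod 2).
s = (1, 0, 0, 1)^T — this equals column 9 of H (binary 1001), so error is at position 9.
Correct: flip bit 9 of r = 010000100001000 to get c = 010000101001000.


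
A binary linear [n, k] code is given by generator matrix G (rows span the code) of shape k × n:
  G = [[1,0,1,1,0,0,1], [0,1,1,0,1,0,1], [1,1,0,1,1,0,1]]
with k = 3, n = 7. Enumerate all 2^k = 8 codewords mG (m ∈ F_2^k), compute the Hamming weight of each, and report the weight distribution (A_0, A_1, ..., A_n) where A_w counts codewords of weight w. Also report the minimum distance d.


Weight distribution: A_0 = 1, A_1 = 1, A_3 = 2, A_4 = 3, A_5 = 1. Minimum distance d = 1.

Enumerate all 2^3 = 8 messages m ∈ F_2^3.
For each, compute codeword c = mG in F_2^7, then tally its weight.
  m = 000 → c = 0000000, weight = 0.
  m = 100 → c = 1011001, weight = 4.
  m = 010 → c = 0110101, weight = 4.
  m = 110 → c = 1101100, weight = 4.
  m = 001 → c = 1101101, weight = 5.
  m = 101 → c = 0110100, weight = 3.
  m = 011 → c = 1011000, weight = 3.
  m = 111 → c = 0000001, weight = 1.
Tally weights:
  weight 0: 1 codewords.
  weight 1: 1 codewords.
  weight 3: 2 codewords.
  weight 4: 3 codewords.
  weight 5: 1 codewords.
Minimum distance d = smallest w > 0 with A_w > 0 = 1.
Sanity: Σ A_w = 8 = 2^3 = 8 ✓.


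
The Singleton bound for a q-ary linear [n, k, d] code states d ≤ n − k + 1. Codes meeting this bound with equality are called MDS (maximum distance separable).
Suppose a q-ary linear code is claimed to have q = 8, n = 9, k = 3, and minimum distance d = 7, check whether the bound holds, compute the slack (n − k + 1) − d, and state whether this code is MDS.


Singleton RHS = n − k + 1 = 7, slack = 0, bound satisfied, MDS.

Singleton bound: d ≤ n − k + 1.
Here n = 9, k = 3, so n − k + 1 = 7.
Given d = 7, check d ≤ 7: YES.
Slack = (n − k + 1) − d = 0.
The code is MDS (slack = 0).
Description: the claimed parameters are [9, 3, 7]_8; such a code would be MDS (meets Singleton bound).


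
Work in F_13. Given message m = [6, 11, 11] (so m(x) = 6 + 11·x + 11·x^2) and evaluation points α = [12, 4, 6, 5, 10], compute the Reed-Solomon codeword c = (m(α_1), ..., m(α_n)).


c = [6, 5, 0, 11, 7]

Message polynomial: m(x) = 6 + 11·x + 11·x^2 (mod 13).
For each evaluation point α_i, compute m(α_i) mod 13:
  α_1 = 12: Horner steps 11 → 0 → 6, so m(12) = 6.
  α_2 = 4: Horner steps 11 → 3 → 5, so m(4) = 5.
  α_3 = 6: Horner steps 11 → 12 → 0, so m(6) = 0.
  α_4 = 5: Horner steps 11 → 1 → 11, so m(5) = 11.
  α_5 = 10: Horner steps 11 → 4 → 7, so m(10) = 7.
Codeword c = [6, 5, 0, 11, 7] ∈ F_13^5.


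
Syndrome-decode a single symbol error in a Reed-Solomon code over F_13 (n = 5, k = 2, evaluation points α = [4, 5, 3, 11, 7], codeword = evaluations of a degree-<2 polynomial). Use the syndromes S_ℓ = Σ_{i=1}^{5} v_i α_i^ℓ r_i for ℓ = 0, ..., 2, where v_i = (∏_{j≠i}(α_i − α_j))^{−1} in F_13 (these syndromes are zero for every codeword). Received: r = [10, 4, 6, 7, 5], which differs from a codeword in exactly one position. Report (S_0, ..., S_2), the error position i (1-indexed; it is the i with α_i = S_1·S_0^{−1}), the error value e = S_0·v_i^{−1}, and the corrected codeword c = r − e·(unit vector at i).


S = (10, 4, 12), error at position 3, error magnitude e = 3, c = [10, 4, 3, 7, 5].

Step 1: column multipliers v_i = (∏_{j≠i}(α_i − α_j))^{−1} mod 13.
  i = 1 (α = 4): (4−5)(4−3)(4−11)(4−7) = (−1)·1·(−7)·(−3) = −21 ≡ 5, so v_1 = 5^{−1} = 8 (mod 13).
  i = 2 (α = 5): (5−4)(5−3)(5−11)(5−7) = 1·2·(−6)·(−2) = 24 ≡ 11, so v_2 = 11^{−1} = 6 (mod 13).
  i = 3 (α = 3): (3−4)(3−5)(3−11)(3−7) = (−1)·(−2)·(−8)·(−4) = 64 ≡ 12, so v_3 = 12^{−1} = 12 (mod 13).
  i = 4 (α = 11): (11−4)(11−5)(11−3)(11−7) = 7·6·8·4 = 1344 ≡ 5, so v_4 = 5^{−1} = 8 (mod 13).
  i = 5 (α = 7): (7−4)(7−5)(7−3)(7−11) = 3·2·4·(−4) = −96 ≡ 8, so v_5 = 8^{−1} = 5 (mod 13).
  v = [8, 6, 12, 8, 5].
Step 2: syndromes of r = [10, 4, 6, 7, 5] (all sums mod 13).
  S_0 = Σ v_i r_i = 8·10 + 6·4 + 12·6 + 8·7 + 5·5 = 257 ≡ 10.
  S_1 = Σ v_i α_i r_i = 8·4·10 + 6·5·4 + 12·3·6 + 8·11·7 + 5·7·5 = 1447 ≡ 4.
  α_i^2 mod 13 = [3, 12, 9, 4, 10].
  S_2 = Σ v_i α_i^2 r_i = 8·3·10 + 6·12·4 + 12·9·6 + 8·4·7 + 5·10·5 = 1650 ≡ 12.
  S = (10, 4, 12) ≠ 0, so r is not a codeword (an error is present).
Step 3: locate the error. For a single error e at position i, S_ℓ = v_i·e·α_i^ℓ, so α_err = S_1/S_0.
  S_0^{−1} = 10^{−1} = 4 (mod 13), so α_err = 4·4 = 16 ≡ 3 = α_3. Error position i = 3.
  Consistency check: S_2/S_1 = 12·10 = 120 ≡ 3 = α_err ✓ (single-error assumption holds).
Step 4: error magnitude e = S_0/v_3 = S_0·∏_{j≠3}(α_3 − α_j) = 10·12 = 120 ≡ 3 (mod 13).
Step 5: correct position 3: c_3 = r_3 − e = 6 − 3 ≡ 3 (mod 13). Hence c = [10, 4, 3, 7, 5].
  Check: interpolating c through the α_i gives m(x) = 8 + 7·x (degree < 2) with m(α_i) = c_i for every i, so c is indeed a codeword.


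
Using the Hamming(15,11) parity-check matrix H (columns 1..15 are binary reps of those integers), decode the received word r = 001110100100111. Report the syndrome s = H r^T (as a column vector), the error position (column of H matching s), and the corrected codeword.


s = (0, 0, 1, 1)^T, error position = 3, corrected codeword c = 000110100100111

Compute s = H r^T mod 2 one row at a time:
  s_1 = 0 + 0 + 1 + 0 + 0 + 1 + 1 + 1 = 4 ≡ 0 (mod 2).
  s_2 = 1 + 1 + 0 + 1 + 0 + 1 + 1 + 1 = 6 ≡ 0 (mod 2).
  s_3 = 0 + 1 + 0 + 1 + 1 + 0 + 1 + 1 = 5 ≡ 1 (mod 2).
  s_4 = 0 + 1 + 1 + 1 + 0 + 0 + 1 + 1 = 5 ≡ 1 (mod 2).
s = (0, 0, 1, 1)^T — this equals column 3 of H (binary 0011), so error is at position 3.
Correct: flip bit 3 of r = 001110100100111 to get c = 000110100100111.


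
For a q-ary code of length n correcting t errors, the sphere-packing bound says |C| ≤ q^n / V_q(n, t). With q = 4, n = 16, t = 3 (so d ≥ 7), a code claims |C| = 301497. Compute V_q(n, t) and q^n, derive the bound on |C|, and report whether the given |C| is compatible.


V_q(n, t) = 16249, q^n = 4294967296, Hamming bound = 264321, |C| = 301497 > bound (violated).

Step 1: Compute V_q(n, t) = Σ_{j=0}^3 C(n, j) (q−1)^j.
  j = 0: C(16,0)·(3)^0 = 1·1 = 1.
  j = 1: C(16,1)·(3)^1 = 16·3 = 48.
  j = 2: C(16,2)·(3)^2 = 120·9 = 1080.
  j = 3: C(16,3)·(3)^3 = 560·27 = 15120.
  V_q(n, t) = 1 + 48 + 1080 + 15120 = 16249.
Step 2: q^n = 4^16 = 4294967296.
Step 3: Hamming bound ⌊q^n / V_q(n,t)⌋ = ⌊4294967296/16249⌋ = 264321.
Step 4: Compare |C| = 301497 to 264321: violated.
The claimed |C| lies above the Hamming bound, so no 4-ary code of length 16 with d ≥ 7 can have 301497 codewords.


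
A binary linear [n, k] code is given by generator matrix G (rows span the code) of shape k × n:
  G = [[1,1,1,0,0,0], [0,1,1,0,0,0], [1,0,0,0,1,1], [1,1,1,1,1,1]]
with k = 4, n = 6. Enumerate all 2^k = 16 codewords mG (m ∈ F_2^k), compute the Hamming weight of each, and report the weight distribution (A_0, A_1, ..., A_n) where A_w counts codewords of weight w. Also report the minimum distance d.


Weight distribution: A_0 = 1, A_1 = 2, A_2 = 3, A_3 = 4, A_4 = 3, A_5 = 2, A_6 = 1. Minimum distance d = 1.

Enumerate all 2^4 = 16 messages m ∈ F_2^4.
For each, compute codeword c = mG in F_2^6, then tally its weight.
  m = 0000 → c = 000000, weight = 0.
  m = 1000 → c = 111000, weight = 3.
  m = 0100 → c = 011000, weight = 2.
  m = 1100 → c = 100000, weight = 1.
  m = 0010 → c = 100011, weight = 3.
  m = 1010 → c = 011011, weight = 4.
  m = 0110 → c = 111011, weight = 5.
  m = 1110 → c = 000011, weight = 2.
  m = 0001 → c = 111111, weight = 6.
  m = 1001 → c = 000111, weight = 3.
  m = 0101 → c = 100111, weight = 4.
  m = 1101 → c = 011111, weight = 5.
  m = 0011 → c = 011100, weight = 3.
  m = 1011 → c = 100100, weight = 2.
  m = 0111 → c = 000100, weight = 1.
  m = 1111 → c = 111100, weight = 4.
Tally weights:
  weight 0: 1 codewords.
  weight 1: 2 codewords.
  weight 2: 3 codewords.
  weight 3: 4 codewords.
  weight 4: 3 codewords.
  weight 5: 2 codewords.
  weight 6: 1 codewords.
Minimum distance d = smallest w > 0 with A_w > 0 = 1.
Sanity: Σ A_w = 16 = 2^4 = 16 ✓.


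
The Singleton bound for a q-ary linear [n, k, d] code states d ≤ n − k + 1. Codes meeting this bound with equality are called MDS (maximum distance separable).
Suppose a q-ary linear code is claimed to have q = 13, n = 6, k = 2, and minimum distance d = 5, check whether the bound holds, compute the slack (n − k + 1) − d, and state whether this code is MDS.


Singleton RHS = n − k + 1 = 5, slack = 0, bound satisfied, MDS.

Singleton bound: d ≤ n − k + 1.
Here n = 6, k = 2, so n − k + 1 = 5.
Given d = 5, check d ≤ 5: YES.
Slack = (n − k + 1) − d = 0.
The code is MDS (slack = 0).
Description: the claimed parameters are [6, 2, 5]_13; such a code would be MDS (meets Singleton bound).


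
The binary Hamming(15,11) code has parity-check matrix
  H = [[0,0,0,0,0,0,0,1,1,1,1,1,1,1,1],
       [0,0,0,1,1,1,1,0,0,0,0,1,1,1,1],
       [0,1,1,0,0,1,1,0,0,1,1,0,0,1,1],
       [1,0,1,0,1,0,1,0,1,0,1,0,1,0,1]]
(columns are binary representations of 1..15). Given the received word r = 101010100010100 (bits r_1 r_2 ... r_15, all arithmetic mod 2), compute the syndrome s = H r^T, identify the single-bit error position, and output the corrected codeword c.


s = (0, 1, 1, 0)^T, error position = 6, corrected codeword c = 101011100010100

Compute s = H r^T mod 2 one row at a time:
  s_1 = 0 + 0 + 0 + 1 + 0 + 1 + 0 + 0 = 2 ≡ 0 (mod 2).
  s_2 = 0 + 1 + 0 + 1 + 0 + 1 + 0 + 0 = 3 ≡ 1 (mod 2).
  s_3 = 0 + 1 + 0 + 1 + 0 + 1 + 0 + 0 = 3 ≡ 1 (mod 2).
  s_4 = 1 + 1 + 1 + 1 + 0 + 1 + 1 + 0 = 6 ≡ 0 (mod 2).
s = (0, 1, 1, 0)^T — this equals column 6 of H (binary 0110), so error is at position 6.
Correct: flip bit 6 of r = 101010100010100 to get c = 101011100010100.


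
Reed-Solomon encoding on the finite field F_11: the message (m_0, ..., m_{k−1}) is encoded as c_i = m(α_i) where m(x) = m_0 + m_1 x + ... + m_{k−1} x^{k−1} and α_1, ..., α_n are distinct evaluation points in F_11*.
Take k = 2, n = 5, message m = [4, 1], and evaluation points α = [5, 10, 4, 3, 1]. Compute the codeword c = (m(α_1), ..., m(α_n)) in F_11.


c = [9, 3, 8, 7, 5]

Message polynomial: m(x) = 4 + 1·x (mod 11).
For each evaluation point α_i, compute m(α_i) mod 11:
  α_1 = 5: Horner steps 1 → 9, so m(5) = 9.
  α_2 = 10: Horner steps 1 → 3, so m(10) = 3.
  α_3 = 4: Horner steps 1 → 8, so m(4) = 8.
  α_4 = 3: Horner steps 1 → 7, so m(3) = 7.
  α_5 = 1: Horner steps 1 → 5, so m(1) = 5.
Codeword c = [9, 3, 8, 7, 5] ∈ F_11^5.


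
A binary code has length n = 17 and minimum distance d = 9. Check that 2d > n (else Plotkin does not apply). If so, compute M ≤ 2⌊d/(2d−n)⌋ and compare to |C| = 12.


Plotkin bound M ≤ 18; given |C| = 12 ≤ bound (satisfied).

Check applicability: 2d = 18, n = 17.
2d − n = 1 > 0, so Plotkin applies.
Compute d/(2d−n) = 9/1 ≈ 9.0000.
⌊d/(2d−n)⌋ = 9.
Plotkin bound: M ≤ 2·9 = 18.
Given |C| = 12, check: satisfied.
This |C| is below the Plotkin bound.


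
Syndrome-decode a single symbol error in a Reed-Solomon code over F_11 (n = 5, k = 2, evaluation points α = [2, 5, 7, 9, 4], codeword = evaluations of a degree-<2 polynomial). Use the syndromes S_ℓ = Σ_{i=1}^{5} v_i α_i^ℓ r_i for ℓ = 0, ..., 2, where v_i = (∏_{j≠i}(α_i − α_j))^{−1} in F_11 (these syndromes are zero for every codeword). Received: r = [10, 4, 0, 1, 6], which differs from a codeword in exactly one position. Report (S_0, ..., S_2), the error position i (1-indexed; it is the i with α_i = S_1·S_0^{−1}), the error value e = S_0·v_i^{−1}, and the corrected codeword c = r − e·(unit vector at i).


S = (1, 9, 4), error at position 4, error magnitude e = 5, c = [10, 4, 0, 7, 6].

Step 1: column multipliers v_i = (∏_{j≠i}(α_i − α_j))^{−1} mod 11.
  i = 1 (α = 2): (2−5)(2−7)(2−9)(2−4) = (−3)·(−5)·(−7)·(−2) = 210 ≡ 1, so v_1 = 1^{−1} = 1 (mod 11).
  i = 2 (α = 5): (5−2)(5−7)(5−9)(5−4) = 3·(−2)·(−4)·1 = 24 ≡ 2, so v_2 = 2^{−1} = 6 (mod 11).
  i = 3 (α = 7): (7−2)(7−5)(7−9)(7−4) = 5·2·(−2)·3 = −60 ≡ 6, so v_3 = 6^{−1} = 2 (mod 11).
  i = 4 (α = 9): (9−2)(9−5)(9−7)(9−4) = 7·4·2·5 = 280 ≡ 5, so v_4 = 5^{−1} = 9 (mod 11).
  i = 5 (α = 4): (4−2)(4−5)(4−7)(4−9) = 2·(−1)·(−3)·(−5) = −30 ≡ 3, so v_5 = 3^{−1} = 4 (mod 11).
  v = [1, 6, 2, 9, 4].
Step 2: syndromes of r = [10, 4, 0, 1, 6] (all sums mod 11).
  S_0 = Σ v_i r_i = 1·10 + 6·4 + 2·0 + 9·1 + 4·6 = 67 ≡ 1.
  S_1 = Σ v_i α_i r_i = 1·2·10 + 6·5·4 + 2·7·0 + 9·9·1 + 4·4·6 = 317 ≡ 9.
  α_i^2 mod 11 = [4, 3, 5, 4, 5].
  S_2 = Σ v_i α_i^2 r_i = 1·4·10 + 6·3·4 + 2·5·0 + 9·4·1 + 4·5·6 = 268 ≡ 4.
  S = (1, 9, 4) ≠ 0, so r is not a codeword (an error is present).
Step 3: locate the error. For a single error e at position i, S_ℓ = v_i·e·α_i^ℓ, so α_err = S_1/S_0.
  S_0^{−1} = 1^{−1} = 1 (mod 11), so α_err = 9·1 = 9 ≡ 9 = α_4. Error position i = 4.
  Consistency check: S_2/S_1 = 4·5 = 20 ≡ 9 = α_err ✓ (single-error assumption holds).
Step 4: error magnitude e = S_0/v_4 = S_0·∏_{j≠4}(α_4 − α_j) = 1·5 = 5 ≡ 5 (mod 11).
Step 5: correct position 4: c_4 = r_4 − e = 1 − 5 ≡ 7 (mod 11). Hence c = [10, 4, 0, 7, 6].
  Check: interpolating c through the α_i gives m(x) = 3 + 9·x (degree < 2) with m(α_i) = c_i for every i, so c is indeed a codeword.


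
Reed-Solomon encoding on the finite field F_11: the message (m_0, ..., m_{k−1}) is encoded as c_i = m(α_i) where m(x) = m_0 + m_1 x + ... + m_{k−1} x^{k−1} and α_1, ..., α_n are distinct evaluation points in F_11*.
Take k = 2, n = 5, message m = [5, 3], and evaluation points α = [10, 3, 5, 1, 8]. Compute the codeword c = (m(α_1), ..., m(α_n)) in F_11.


c = [2, 3, 9, 8, 7]

Message polynomial: m(x) = 5 + 3·x (mod 11).
For each evaluation point α_i, compute m(α_i) mod 11:
  α_1 = 10: Horner steps 3 → 2, so m(10) = 2.
  α_2 = 3: Horner steps 3 → 3, so m(3) = 3.
  α_3 = 5: Horner steps 3 → 9, so m(5) = 9.
  α_4 = 1: Horner steps 3 → 8, so m(1) = 8.
  α_5 = 8: Horner steps 3 → 7, so m(8) = 7.
Codeword c = [2, 3, 9, 8, 7] ∈ F_11^5.
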